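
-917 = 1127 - 2044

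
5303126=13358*397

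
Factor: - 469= -7^1*67^1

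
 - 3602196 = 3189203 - 6791399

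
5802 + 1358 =7160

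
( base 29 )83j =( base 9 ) 10333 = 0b1101010110010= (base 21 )FA9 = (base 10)6834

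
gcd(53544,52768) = 776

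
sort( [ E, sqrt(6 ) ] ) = [sqrt( 6 ),E] 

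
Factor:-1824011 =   -  7^1*260573^1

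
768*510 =391680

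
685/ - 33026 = -685/33026  =  - 0.02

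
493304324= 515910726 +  - 22606402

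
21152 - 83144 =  - 61992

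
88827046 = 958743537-869916491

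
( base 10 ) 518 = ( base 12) 372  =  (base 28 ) IE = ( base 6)2222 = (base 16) 206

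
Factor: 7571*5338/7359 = 40413998/7359 = 2^1*3^(-1)*11^( - 1)*17^1* 67^1* 113^1*157^1*223^( - 1)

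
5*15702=78510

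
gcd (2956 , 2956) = 2956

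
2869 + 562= 3431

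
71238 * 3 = 213714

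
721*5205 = 3752805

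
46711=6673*7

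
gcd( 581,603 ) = 1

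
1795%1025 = 770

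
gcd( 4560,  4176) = 48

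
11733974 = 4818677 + 6915297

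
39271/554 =39271/554 = 70.89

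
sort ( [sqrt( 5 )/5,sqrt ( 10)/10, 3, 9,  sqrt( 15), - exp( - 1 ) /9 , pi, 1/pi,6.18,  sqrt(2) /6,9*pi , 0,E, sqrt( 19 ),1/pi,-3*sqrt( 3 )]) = [-3*sqrt( 3 ),-exp(-1 ) /9,0, sqrt(  2)/6,sqrt (10)/10,1/pi,1/pi, sqrt( 5)/5,  E, 3,pi,sqrt(15 ) , sqrt( 19 ),  6.18,  9,9*pi ] 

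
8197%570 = 217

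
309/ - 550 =- 1 + 241/550 = - 0.56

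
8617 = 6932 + 1685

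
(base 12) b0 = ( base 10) 132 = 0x84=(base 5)1012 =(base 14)96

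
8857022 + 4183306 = 13040328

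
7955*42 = 334110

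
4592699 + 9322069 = 13914768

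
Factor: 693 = 3^2*7^1*11^1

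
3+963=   966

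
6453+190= 6643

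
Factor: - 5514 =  - 2^1*3^1*919^1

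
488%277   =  211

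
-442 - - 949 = 507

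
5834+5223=11057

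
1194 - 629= 565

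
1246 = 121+1125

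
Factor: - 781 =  - 11^1*71^1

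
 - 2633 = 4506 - 7139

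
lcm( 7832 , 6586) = 289784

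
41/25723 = 41/25723 = 0.00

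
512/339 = 512/339 = 1.51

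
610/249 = 610/249 = 2.45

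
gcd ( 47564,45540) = 1012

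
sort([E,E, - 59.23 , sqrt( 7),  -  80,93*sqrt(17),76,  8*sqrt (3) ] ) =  [  -  80,-59.23,sqrt(7),  E , E, 8 * sqrt(3),76, 93*sqrt(17)]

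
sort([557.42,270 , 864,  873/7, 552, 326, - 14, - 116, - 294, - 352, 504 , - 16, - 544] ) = [ - 544, - 352, - 294,-116,  -  16, - 14,  873/7,270, 326,  504,552,  557.42, 864 ] 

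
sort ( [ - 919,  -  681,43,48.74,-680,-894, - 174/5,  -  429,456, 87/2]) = [-919,  -  894,-681,  -  680,-429 ,-174/5,43 , 87/2,48.74,456 ]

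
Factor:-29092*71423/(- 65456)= 2^( - 2 )*7^1*11^1*43^1*151^1*1039^1 * 4091^(-1 ) = 519459479/16364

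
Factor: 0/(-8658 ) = 0  =  0^1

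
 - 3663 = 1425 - 5088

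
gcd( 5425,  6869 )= 1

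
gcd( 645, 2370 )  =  15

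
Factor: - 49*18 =-882= - 2^1 * 3^2 * 7^2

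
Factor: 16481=16481^1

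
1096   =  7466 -6370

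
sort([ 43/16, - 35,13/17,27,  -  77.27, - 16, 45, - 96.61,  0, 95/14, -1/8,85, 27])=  [ - 96.61, - 77.27, - 35, - 16, - 1/8, 0, 13/17, 43/16 , 95/14,27,  27, 45, 85] 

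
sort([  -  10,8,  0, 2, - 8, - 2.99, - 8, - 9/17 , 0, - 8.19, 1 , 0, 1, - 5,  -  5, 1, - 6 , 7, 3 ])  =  [  -  10, - 8.19, - 8, - 8,- 6,-5, - 5,-2.99, -9/17, 0,0, 0, 1  ,  1, 1, 2, 3,7, 8]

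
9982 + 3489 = 13471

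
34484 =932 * 37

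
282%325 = 282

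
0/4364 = 0  =  0.00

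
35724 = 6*5954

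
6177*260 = 1606020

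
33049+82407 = 115456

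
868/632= 217/158=1.37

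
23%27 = 23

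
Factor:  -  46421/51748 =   -  61/68 = - 2^(-2 )*17^ ( - 1)*61^1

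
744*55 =40920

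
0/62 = 0 = 0.00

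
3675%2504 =1171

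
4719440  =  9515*496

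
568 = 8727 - 8159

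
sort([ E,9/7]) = [ 9/7, E ]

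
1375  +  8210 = 9585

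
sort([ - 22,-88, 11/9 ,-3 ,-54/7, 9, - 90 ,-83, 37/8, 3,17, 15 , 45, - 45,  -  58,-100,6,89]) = [ - 100,-90, -88, - 83, - 58,  -  45,-22,-54/7,-3, 11/9, 3, 37/8,6, 9, 15, 17, 45, 89 ] 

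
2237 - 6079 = - 3842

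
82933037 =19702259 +63230778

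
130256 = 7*18608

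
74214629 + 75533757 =149748386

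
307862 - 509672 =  - 201810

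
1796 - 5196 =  - 3400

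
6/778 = 3/389= 0.01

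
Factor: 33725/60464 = 2^( - 4)*5^2*19^1*71^1*3779^( - 1 ) 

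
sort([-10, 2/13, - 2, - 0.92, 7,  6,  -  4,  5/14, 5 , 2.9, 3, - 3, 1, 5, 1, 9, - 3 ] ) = [ - 10, - 4, - 3, - 3, - 2,-0.92, 2/13, 5/14,1, 1, 2.9 , 3, 5, 5, 6, 7,9 ]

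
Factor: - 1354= - 2^1 * 677^1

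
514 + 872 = 1386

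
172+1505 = 1677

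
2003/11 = 2003/11 = 182.09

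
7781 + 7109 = 14890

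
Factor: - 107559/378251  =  -3^2*17^1*19^1 * 10223^(  -  1) = -2907/10223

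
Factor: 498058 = 2^1*11^1 * 22639^1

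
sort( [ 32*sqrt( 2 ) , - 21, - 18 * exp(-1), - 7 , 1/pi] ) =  [ - 21,-7, - 18*exp( - 1),1/pi, 32*sqrt( 2 )]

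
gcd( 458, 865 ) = 1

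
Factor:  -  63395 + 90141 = 26746 = 2^1* 43^1*311^1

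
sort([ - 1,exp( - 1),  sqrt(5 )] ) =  [ - 1 , exp ( - 1 ),sqrt( 5) ]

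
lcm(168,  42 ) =168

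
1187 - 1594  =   - 407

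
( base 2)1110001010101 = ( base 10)7253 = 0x1C55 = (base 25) bf3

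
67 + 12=79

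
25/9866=25/9866 = 0.00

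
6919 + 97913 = 104832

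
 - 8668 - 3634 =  - 12302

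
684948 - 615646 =69302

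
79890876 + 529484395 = 609375271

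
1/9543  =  1/9543 = 0.00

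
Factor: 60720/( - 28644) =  - 460/217 = - 2^2*5^1 * 7^( - 1 ) *23^1*31^(- 1)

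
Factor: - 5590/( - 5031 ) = 10/9 =2^1*3^ (  -  2) *5^1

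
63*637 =40131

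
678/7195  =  678/7195 = 0.09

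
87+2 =89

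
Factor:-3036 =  - 2^2 * 3^1*11^1 *23^1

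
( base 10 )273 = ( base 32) 8h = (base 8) 421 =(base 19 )e7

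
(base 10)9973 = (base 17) 208b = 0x26f5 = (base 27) DIA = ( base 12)5931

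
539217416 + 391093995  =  930311411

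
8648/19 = 455  +  3/19 = 455.16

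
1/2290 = 1/2290 = 0.00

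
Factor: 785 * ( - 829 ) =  - 650765= -  5^1*157^1*829^1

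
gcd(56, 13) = 1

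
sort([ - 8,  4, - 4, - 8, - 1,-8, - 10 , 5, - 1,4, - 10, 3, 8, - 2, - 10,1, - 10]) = [ - 10, - 10, - 10,-10, - 8, - 8,-8, - 4, - 2, - 1, - 1, 1, 3, 4, 4 , 5,8 ] 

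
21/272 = 21/272=0.08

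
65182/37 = 65182/37 = 1761.68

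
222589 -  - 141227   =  363816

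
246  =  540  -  294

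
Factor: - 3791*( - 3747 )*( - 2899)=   -  41179938423 = - 3^1*13^1*17^1*223^2*1249^1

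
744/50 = 372/25 = 14.88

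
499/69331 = 499/69331 = 0.01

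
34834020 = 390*89318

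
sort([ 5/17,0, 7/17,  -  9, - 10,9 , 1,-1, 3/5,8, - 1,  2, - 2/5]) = [-10, - 9,  -  1, - 1,-2/5, 0,5/17,7/17, 3/5,1,2,8,9]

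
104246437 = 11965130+92281307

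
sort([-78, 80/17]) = [ - 78,80/17] 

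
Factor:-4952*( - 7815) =2^3*3^1*5^1*521^1*619^1 = 38699880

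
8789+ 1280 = 10069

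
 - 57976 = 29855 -87831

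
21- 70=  - 49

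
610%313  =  297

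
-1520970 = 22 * ( - 69135 )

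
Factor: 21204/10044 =3^( - 2)*19^1=19/9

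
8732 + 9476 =18208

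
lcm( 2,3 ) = 6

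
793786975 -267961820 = 525825155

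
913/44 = 83/4 = 20.75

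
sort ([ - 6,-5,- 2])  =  [-6,- 5,  -  2] 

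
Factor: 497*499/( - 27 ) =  - 248003/27 = - 3^(  -  3)*7^1*71^1*499^1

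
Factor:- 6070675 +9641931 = 2^3 *13^1*23^1 * 1493^1 = 3571256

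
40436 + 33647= 74083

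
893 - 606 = 287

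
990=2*495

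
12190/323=37 + 239/323 = 37.74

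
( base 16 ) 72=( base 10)114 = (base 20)5e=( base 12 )96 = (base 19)60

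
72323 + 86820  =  159143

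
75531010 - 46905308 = 28625702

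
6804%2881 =1042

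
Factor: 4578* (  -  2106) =-9641268= -2^2*3^5 *7^1*13^1*109^1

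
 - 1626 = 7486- 9112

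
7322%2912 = 1498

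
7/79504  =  7/79504=0.00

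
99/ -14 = -99/14= -7.07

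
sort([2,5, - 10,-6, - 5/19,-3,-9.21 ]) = [ - 10, - 9.21, - 6, - 3, - 5/19,2 , 5 ] 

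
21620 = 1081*20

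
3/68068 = 3/68068 = 0.00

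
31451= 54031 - 22580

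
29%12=5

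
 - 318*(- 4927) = 1566786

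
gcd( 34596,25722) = 18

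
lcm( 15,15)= 15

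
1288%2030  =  1288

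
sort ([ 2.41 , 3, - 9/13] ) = [-9/13, 2.41,3] 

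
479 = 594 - 115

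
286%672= 286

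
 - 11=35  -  46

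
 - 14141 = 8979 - 23120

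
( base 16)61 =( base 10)97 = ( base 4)1201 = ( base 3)10121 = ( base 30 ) 37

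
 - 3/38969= - 3/38969 = - 0.00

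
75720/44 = 18930/11= 1720.91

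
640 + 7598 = 8238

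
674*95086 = 64087964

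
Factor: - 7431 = -3^1 * 2477^1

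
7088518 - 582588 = 6505930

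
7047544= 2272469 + 4775075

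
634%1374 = 634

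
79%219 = 79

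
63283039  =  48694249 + 14588790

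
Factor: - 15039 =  -3^3*557^1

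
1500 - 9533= -8033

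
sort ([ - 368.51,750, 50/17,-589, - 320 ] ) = [ -589, - 368.51 ,-320, 50/17, 750]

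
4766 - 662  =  4104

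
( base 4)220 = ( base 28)1c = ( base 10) 40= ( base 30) 1a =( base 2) 101000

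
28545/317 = 28545/317 = 90.05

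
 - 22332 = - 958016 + 935684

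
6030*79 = 476370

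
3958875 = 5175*765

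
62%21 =20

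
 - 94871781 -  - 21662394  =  - 73209387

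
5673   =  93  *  61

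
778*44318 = 34479404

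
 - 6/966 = - 1 + 160/161 = - 0.01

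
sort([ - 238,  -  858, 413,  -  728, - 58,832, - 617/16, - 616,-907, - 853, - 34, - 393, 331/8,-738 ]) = [ - 907,-858,-853, - 738, -728,-616, - 393, - 238,-58 , - 617/16, - 34, 331/8, 413, 832]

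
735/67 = 10 + 65/67 = 10.97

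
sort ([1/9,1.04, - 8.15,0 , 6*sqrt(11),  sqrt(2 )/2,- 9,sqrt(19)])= [ - 9, - 8.15,0,1/9,sqrt(2 ) /2,1.04,sqrt(19 ) , 6*sqrt(11 )]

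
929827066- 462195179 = 467631887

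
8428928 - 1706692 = 6722236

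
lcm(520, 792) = 51480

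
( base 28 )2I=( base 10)74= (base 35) 24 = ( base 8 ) 112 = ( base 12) 62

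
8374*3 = 25122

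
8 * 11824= 94592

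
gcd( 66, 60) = 6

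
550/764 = 275/382 = 0.72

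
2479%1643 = 836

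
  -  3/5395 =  - 3/5395 = - 0.00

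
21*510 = 10710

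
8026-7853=173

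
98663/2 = 98663/2 = 49331.50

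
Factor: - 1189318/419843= - 2^1*13^1 * 19^( - 2)*149^1* 307^1* 1163^( - 1)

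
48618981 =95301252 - 46682271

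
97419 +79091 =176510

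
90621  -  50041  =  40580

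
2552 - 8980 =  - 6428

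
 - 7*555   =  -3885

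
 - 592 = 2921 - 3513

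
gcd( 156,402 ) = 6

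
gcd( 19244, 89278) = 2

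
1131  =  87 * 13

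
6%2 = 0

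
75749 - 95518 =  - 19769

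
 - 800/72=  - 12+8/9= -11.11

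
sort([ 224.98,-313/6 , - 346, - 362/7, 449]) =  [ - 346, - 313/6, - 362/7, 224.98,449] 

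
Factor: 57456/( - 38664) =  - 266/179 = - 2^1*7^1*19^1*179^(-1) 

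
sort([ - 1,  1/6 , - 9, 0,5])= [ - 9, -1, 0 , 1/6,5 ] 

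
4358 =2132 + 2226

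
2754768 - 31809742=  - 29054974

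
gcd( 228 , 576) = 12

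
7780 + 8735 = 16515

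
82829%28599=25631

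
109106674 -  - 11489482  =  120596156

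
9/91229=9/91229= 0.00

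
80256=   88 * 912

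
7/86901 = 7/86901=   0.00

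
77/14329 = 11/2047=0.01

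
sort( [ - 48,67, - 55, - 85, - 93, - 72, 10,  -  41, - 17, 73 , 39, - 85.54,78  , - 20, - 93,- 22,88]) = [ - 93 , - 93,-85.54, - 85, - 72,-55,  -  48, - 41,  -  22, - 20, - 17 , 10,  39, 67, 73,78,  88 ] 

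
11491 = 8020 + 3471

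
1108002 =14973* 74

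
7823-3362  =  4461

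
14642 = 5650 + 8992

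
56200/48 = 1170 +5/6= 1170.83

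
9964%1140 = 844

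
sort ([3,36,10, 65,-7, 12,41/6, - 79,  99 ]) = [ - 79,- 7,3, 41/6, 10, 12,36, 65 , 99]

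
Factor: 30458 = 2^1*97^1 * 157^1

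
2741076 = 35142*78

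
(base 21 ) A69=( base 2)1000111000001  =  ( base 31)4MJ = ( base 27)669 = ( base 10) 4545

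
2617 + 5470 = 8087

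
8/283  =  8/283  =  0.03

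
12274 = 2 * 6137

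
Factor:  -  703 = - 19^1*37^1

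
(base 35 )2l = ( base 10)91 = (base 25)3G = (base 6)231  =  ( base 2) 1011011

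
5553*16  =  88848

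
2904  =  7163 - 4259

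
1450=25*58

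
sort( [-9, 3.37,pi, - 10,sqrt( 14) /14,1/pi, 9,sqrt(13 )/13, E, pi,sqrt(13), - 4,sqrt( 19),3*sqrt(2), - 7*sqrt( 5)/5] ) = [-10, - 9, - 4,-7*sqrt(  5)/5,sqrt(14)/14,  sqrt(13)/13,  1/pi, E,pi, pi,3.37,sqrt(13 ) , 3 * sqrt(2),sqrt( 19 ),9] 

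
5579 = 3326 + 2253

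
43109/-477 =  - 43109/477 =- 90.38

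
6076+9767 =15843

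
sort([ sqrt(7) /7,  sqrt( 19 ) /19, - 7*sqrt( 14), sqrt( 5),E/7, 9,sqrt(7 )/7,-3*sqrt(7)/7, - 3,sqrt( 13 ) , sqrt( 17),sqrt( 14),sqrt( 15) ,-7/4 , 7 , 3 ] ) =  [ - 7 * sqrt(14 ), - 3, - 7/4, - 3* sqrt( 7)/7 , sqrt( 19 )/19, sqrt( 7 ) /7, sqrt( 7) /7,  E/7 , sqrt( 5 ),3, sqrt( 13), sqrt( 14),  sqrt ( 15 ),sqrt(17 ),7, 9]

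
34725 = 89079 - 54354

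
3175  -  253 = 2922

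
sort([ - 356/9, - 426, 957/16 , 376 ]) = [  -  426 , -356/9,  957/16,376]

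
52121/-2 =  -52121/2=- 26060.50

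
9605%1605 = 1580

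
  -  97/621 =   -  97/621 = - 0.16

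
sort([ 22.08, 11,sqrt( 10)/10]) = [sqrt ( 10) /10, 11,  22.08]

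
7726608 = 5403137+2323471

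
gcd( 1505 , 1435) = 35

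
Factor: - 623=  - 7^1 * 89^1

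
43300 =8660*5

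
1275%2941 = 1275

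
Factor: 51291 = 3^2 * 41^1* 139^1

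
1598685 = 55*29067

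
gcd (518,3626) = 518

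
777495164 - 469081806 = 308413358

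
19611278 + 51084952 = 70696230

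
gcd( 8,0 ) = 8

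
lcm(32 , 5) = 160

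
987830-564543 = 423287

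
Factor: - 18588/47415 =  - 2^2 * 5^( - 1)*29^ ( - 1)*109^( - 1 )*1549^1 =- 6196/15805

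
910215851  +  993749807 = 1903965658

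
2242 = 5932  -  3690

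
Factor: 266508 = 2^2*3^2*11^1 * 673^1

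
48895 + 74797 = 123692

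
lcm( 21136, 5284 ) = 21136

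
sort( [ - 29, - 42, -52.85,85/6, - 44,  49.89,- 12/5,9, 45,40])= [ - 52.85 , - 44,-42, - 29, - 12/5, 9,85/6,40,  45,49.89 ]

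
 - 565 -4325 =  - 4890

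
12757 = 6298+6459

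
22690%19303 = 3387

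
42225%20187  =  1851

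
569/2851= 569/2851 =0.20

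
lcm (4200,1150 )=96600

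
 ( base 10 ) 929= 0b1110100001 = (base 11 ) 775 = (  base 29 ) 131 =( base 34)RB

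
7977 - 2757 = 5220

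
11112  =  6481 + 4631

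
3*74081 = 222243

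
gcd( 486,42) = 6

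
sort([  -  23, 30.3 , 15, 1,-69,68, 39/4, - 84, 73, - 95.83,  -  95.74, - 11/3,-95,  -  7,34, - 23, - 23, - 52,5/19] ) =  [-95.83, - 95.74,-95, - 84 , -69,- 52, - 23, - 23, - 23, - 7,-11/3,5/19, 1, 39/4,15, 30.3 , 34,68,73] 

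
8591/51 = 8591/51 =168.45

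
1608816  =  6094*264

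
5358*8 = 42864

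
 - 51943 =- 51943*1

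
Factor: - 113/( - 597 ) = 3^ ( - 1 )* 113^1*199^ ( - 1)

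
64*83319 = 5332416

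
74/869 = 74/869  =  0.09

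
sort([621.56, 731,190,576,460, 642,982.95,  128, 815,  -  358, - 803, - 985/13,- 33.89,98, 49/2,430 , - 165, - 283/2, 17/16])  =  [-803, - 358, - 165, - 283/2, - 985/13, - 33.89,17/16, 49/2,98,128,190,430,460, 576,  621.56,  642,731 , 815,982.95]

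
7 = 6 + 1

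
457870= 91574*5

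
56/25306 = 28/12653 = 0.00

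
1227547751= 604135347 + 623412404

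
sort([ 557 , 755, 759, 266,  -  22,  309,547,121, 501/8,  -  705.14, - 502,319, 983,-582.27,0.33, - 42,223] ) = [ - 705.14, - 582.27, - 502, - 42,-22,0.33, 501/8,121,223, 266,309,319,547,557,755,759, 983 ] 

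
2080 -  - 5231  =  7311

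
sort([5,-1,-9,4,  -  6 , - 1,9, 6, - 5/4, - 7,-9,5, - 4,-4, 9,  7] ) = [ - 9, -9, - 7, - 6,- 4, - 4 , - 5/4,  -  1, - 1,4,5, 5, 6,7, 9, 9] 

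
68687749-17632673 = 51055076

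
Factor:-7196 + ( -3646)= - 2^1*3^1*13^1*139^1= -10842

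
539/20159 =539/20159 =0.03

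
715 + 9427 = 10142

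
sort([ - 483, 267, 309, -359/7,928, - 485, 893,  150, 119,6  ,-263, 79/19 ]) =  [ - 485, - 483,-263,-359/7, 79/19,6, 119, 150,  267, 309 , 893, 928 ] 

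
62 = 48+14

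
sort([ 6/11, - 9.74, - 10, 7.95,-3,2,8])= [ - 10,  -  9.74,- 3, 6/11, 2,7.95,8]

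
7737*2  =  15474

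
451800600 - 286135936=165664664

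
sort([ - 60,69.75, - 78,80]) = [  -  78, - 60,69.75 , 80 ]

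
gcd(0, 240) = 240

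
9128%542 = 456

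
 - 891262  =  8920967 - 9812229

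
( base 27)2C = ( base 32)22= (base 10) 66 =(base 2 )1000010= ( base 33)20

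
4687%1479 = 250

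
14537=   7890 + 6647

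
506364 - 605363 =-98999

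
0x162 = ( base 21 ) gi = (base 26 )dg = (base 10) 354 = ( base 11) 2a2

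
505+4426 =4931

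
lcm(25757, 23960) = 1030280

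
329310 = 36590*9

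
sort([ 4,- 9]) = [  -  9, 4] 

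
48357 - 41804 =6553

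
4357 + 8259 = 12616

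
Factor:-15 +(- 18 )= - 33 = -3^1*11^1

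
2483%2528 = 2483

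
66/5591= 66/5591 = 0.01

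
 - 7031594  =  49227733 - 56259327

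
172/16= 43/4= 10.75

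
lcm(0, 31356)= 0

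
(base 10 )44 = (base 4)230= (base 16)2C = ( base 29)1F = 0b101100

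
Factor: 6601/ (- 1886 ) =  - 2^(-1 )*7^1 = - 7/2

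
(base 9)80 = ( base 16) 48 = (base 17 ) 44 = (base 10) 72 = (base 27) 2I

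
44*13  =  572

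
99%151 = 99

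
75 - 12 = 63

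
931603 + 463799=1395402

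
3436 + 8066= 11502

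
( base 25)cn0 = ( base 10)8075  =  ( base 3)102002002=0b1111110001011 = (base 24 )e0b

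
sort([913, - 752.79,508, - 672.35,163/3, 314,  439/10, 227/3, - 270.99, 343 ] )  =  [ - 752.79, - 672.35,-270.99,  439/10, 163/3,227/3,314, 343,508,913 ]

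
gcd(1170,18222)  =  6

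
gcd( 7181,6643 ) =1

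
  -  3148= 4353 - 7501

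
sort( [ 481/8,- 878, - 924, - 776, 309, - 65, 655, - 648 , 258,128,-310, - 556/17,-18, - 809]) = [-924, - 878, - 809,- 776,-648,- 310 ,-65,-556/17, - 18,481/8,128, 258 , 309, 655]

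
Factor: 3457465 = 5^1*11^1*37^1*1699^1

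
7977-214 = 7763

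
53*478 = 25334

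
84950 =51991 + 32959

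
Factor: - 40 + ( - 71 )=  - 111   =  - 3^1*37^1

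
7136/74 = 96 + 16/37 = 96.43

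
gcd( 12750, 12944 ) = 2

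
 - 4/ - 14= 2/7 = 0.29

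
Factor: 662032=2^4 * 7^1 * 23^1*257^1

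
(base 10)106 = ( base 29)3J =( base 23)4e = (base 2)1101010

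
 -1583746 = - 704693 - 879053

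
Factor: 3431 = 47^1*73^1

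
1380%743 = 637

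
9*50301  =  452709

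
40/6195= 8/1239 = 0.01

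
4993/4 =4993/4 =1248.25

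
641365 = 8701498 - 8060133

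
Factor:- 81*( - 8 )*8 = 5184 =2^6*3^4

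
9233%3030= 143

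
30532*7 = 213724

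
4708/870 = 2354/435 = 5.41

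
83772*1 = 83772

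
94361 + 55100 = 149461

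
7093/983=7  +  212/983 = 7.22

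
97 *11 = 1067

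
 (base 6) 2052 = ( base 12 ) 328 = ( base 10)464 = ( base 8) 720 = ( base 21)112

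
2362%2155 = 207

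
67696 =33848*2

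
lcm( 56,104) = 728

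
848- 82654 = -81806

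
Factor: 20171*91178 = 2^1*23^1 *877^1 * 45589^1 = 1839151438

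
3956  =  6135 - 2179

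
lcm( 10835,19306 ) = 1061830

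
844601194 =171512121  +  673089073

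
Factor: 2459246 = 2^1*19^1*64717^1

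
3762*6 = 22572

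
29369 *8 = 234952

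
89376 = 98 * 912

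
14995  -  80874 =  - 65879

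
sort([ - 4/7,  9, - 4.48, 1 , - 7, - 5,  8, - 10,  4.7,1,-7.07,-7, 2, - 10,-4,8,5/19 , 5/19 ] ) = [ - 10,- 10,-7.07, - 7,  -  7, - 5 , - 4.48, - 4,-4/7,5/19,5/19,1 , 1,2,4.7, 8, 8, 9]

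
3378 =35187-31809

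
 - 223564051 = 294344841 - 517908892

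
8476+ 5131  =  13607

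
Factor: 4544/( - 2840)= - 8/5 = -2^3*5^( - 1)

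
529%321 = 208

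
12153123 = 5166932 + 6986191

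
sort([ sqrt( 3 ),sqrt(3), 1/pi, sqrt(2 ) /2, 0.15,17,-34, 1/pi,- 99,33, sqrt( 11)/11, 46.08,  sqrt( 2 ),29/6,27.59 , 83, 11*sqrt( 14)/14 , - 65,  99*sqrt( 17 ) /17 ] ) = [ - 99,  -  65,  -  34,0.15, sqrt( 11)/11,  1/pi, 1/pi , sqrt( 2 ) /2,sqrt( 2 ), sqrt( 3 ), sqrt(3), 11*sqrt( 14 ) /14, 29/6,17,99*sqrt( 17 ) /17,27.59, 33, 46.08, 83]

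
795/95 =159/19 = 8.37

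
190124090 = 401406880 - 211282790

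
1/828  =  1/828 = 0.00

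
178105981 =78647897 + 99458084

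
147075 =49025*3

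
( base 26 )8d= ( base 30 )7b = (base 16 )dd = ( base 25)8L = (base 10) 221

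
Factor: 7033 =13^1*541^1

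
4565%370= 125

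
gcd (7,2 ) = 1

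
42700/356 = 119 +84/89  =  119.94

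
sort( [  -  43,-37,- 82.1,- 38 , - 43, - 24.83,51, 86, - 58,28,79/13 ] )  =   [ - 82.1, - 58 ,-43 , - 43, - 38, - 37, - 24.83, 79/13 , 28 , 51, 86]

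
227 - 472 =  -245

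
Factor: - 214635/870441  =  -71545/290147 = -5^1*11^( - 1)*13^( - 1)*41^1*349^1*2029^(- 1)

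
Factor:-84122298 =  - 2^1*3^2*13^1*307^1*1171^1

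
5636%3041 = 2595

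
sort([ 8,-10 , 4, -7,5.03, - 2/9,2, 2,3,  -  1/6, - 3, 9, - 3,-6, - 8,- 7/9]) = [-10, - 8,  -  7,-6,-3, - 3, - 7/9,-2/9,-1/6, 2,2,  3,4, 5.03,8, 9 ] 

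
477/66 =7 + 5/22 = 7.23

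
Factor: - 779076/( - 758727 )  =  268/261 =2^2*  3^( - 2) * 29^( - 1)*67^1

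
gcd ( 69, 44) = 1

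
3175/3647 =3175/3647  =  0.87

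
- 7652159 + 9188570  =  1536411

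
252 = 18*14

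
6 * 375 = 2250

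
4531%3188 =1343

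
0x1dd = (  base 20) 13h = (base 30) fr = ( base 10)477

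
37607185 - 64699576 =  - 27092391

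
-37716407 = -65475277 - - 27758870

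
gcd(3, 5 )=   1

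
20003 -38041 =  - 18038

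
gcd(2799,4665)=933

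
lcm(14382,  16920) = 287640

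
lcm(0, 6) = 0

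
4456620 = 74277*60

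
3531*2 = 7062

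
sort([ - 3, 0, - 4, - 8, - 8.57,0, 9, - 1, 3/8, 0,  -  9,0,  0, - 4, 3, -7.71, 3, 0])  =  [ - 9, - 8.57,-8, - 7.71, - 4  , - 4, - 3, - 1,0,  0,0, 0, 0, 0, 3/8, 3,  3,9]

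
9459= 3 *3153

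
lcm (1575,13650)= 40950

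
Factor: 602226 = 2^1*3^2* 33457^1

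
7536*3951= 29774736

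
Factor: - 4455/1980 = -2^(- 2 )*3^2 = - 9/4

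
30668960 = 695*44128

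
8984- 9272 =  - 288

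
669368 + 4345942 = 5015310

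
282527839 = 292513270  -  9985431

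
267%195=72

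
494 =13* 38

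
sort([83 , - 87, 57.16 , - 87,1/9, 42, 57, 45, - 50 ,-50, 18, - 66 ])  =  [- 87,-87, - 66, - 50,-50,1/9, 18, 42, 45,57, 57.16, 83 ] 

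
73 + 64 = 137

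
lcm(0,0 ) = 0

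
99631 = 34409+65222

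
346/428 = 173/214 = 0.81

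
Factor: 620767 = 7^1*88681^1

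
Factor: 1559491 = 1559491^1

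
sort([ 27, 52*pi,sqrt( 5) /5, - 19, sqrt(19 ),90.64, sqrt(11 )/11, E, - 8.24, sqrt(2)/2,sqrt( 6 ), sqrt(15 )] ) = [ - 19, - 8.24, sqrt(11 ) /11,sqrt(5) /5,sqrt(2 ) /2, sqrt( 6 ),E,sqrt( 15), sqrt(19 ),  27,90.64, 52*pi]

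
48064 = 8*6008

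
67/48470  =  67/48470=0.00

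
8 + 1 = 9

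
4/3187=4/3187 = 0.00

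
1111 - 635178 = - 634067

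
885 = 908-23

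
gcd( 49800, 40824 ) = 24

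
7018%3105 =808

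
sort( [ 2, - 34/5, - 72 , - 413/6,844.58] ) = [ - 72, - 413/6, - 34/5, 2, 844.58 ]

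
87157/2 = 87157/2 = 43578.50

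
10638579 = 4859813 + 5778766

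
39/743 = 39/743= 0.05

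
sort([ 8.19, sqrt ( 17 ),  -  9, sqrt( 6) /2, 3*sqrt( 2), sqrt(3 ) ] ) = [ - 9,sqrt( 6)/2, sqrt( 3), sqrt(17), 3*sqrt(2), 8.19 ]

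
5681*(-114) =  - 647634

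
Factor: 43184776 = 2^3*379^1 * 14243^1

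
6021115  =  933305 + 5087810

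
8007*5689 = 45551823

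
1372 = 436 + 936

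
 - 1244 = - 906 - 338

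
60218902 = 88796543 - 28577641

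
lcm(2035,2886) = 158730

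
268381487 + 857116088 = 1125497575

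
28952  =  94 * 308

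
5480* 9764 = 53506720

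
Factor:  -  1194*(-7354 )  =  2^2*3^1 * 199^1*3677^1 =8780676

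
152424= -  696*(-219)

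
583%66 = 55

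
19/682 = 19/682 = 0.03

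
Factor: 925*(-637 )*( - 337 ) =5^2*7^2 *13^1*37^1*337^1 = 198568825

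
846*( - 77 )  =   - 65142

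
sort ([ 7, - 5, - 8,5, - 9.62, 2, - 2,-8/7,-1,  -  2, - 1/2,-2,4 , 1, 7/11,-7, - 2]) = [- 9.62,- 8, - 7, - 5,  -  2, - 2, - 2, - 2 , - 8/7 , -1 ,  -  1/2, 7/11,1, 2,4,5, 7 ]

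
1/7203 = 1/7203 = 0.00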